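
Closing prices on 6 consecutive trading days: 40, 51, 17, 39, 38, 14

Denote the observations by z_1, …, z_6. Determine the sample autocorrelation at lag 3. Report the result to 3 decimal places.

0.415

Mean z̄ = (40 + 51 + 17 + 39 + 38 + 14)/6 = 33.1667
Deviations from mean: 6.8333, 17.8333, -16.1667, 5.8333, 4.8333, -19.1667
Numerator Σ_{t=1}^{3}(z_t−z̄)(z_{t+3}−z̄) = 435.9167
Denominator Σ(z_t−z̄)² = 1050.8333
r_3 = 435.9167 / 1050.8333 = 0.415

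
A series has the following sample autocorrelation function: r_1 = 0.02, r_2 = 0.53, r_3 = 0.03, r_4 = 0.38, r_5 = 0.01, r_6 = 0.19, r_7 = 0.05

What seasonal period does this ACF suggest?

The largest autocorrelation is r_2 = 0.53, with weaker echoes at lags 4 (0.38) and 6 (0.19); the remaining lags stay at or below 0.05.
The dominant spike at lag 2 indicates a seasonal period of 2.

2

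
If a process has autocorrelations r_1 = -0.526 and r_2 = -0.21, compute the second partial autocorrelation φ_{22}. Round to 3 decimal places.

-0.673

φ_{22} = (r_2 − r_1²) / (1 − r_1²)
r_1² = (-0.526)² = 0.276676
Numerator = -0.21 − 0.2767 = -0.4867; denominator = 1 − 0.2767 = 0.7233
φ_{22} = -0.4867 / 0.7233 = -0.673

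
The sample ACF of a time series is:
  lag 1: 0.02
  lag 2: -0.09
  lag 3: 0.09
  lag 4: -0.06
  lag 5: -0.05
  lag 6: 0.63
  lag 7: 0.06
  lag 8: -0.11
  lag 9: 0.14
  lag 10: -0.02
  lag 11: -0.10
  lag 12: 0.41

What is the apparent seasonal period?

6

The largest autocorrelation is r_6 = 0.63, with a weaker echo at lag 12 (0.41); the remaining lags stay at or below 0.14.
The dominant spike at lag 6 indicates a seasonal period of 6.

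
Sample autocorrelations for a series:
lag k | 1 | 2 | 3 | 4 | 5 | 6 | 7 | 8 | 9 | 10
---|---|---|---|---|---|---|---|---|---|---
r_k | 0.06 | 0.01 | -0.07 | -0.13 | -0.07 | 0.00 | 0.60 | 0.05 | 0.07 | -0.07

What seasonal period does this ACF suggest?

7

The largest autocorrelation is r_7 = 0.60; the remaining lags stay at or below 0.07.
The dominant spike at lag 7 indicates a seasonal period of 7.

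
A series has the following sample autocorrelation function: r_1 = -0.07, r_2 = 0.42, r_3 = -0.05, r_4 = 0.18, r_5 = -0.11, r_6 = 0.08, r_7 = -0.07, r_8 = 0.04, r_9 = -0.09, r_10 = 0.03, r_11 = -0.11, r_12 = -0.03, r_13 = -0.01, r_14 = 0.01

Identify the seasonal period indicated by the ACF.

The largest autocorrelation is r_2 = 0.42, with a weaker echo at lag 4 (0.18); the remaining lags stay at or below 0.08.
The dominant spike at lag 2 indicates a seasonal period of 2.

2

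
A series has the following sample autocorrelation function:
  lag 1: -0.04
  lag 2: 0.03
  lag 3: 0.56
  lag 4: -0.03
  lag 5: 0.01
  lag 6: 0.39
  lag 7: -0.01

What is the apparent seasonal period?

The largest autocorrelation is r_3 = 0.56, with a weaker echo at lag 6 (0.39); the remaining lags stay at or below 0.03.
The dominant spike at lag 3 indicates a seasonal period of 3.

3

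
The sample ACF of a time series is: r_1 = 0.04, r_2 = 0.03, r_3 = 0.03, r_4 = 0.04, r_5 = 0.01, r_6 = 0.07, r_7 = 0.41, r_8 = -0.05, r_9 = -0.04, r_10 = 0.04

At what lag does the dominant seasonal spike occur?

The largest autocorrelation is r_7 = 0.41; the remaining lags stay at or below 0.07.
The dominant spike at lag 7 indicates a seasonal period of 7.

7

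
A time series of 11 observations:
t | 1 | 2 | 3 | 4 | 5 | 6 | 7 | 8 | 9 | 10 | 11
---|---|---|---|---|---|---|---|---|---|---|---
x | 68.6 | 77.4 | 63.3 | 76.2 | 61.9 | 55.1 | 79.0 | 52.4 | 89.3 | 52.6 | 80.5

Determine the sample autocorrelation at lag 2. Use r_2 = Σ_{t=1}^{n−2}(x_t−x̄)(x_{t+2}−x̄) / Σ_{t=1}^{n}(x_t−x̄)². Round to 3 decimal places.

0.548

Mean x̄ = (68.6 + 77.4 + 63.3 + 76.2 + 61.9 + 55.1 + 79.0 + 52.4 + 89.3 + 52.6 + 80.5)/11 = 68.7545
Numerator Σ_{t=1}^{9}(x_t−x̄)(x_{t+2}−x̄) = 870.0359
Denominator Σ(x_t−x̄)² = 1586.8673
r_2 = 870.0359 / 1586.8673 = 0.548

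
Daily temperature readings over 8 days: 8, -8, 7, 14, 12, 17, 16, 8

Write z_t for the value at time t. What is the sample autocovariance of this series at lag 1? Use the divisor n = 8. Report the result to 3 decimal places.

Mean z̄ = (8 − 8 + 7 + 14 + 12 + 17 + 16 + 8)/8 = 9.2500
Σ_{t=1}^{7}(z_t−z̄)(z_{t+1}−z̄) = 127.9375
γ_1 = 127.9375 / 8 = 15.992

15.992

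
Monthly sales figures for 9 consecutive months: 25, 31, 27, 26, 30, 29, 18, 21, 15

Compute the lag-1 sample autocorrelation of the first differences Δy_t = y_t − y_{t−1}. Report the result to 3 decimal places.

-0.367

First differences Δy: 6, -4, -1, 4, -1, -11, 3, -6
Mean of differences = -1.2500
Numerator Σ(Δy_t−Δȳ)(Δy_{t+1}−Δȳ) = -82.0625
Denominator Σ(Δy_t−Δȳ)² = 223.5000
r_1(Δy) = -82.0625 / 223.5000 = -0.367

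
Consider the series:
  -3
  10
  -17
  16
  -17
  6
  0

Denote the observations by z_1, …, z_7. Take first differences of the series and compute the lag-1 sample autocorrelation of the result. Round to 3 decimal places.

-0.886

First differences Δz: 13, -27, 33, -33, 23, -6
Mean of differences = 0.5000
Numerator Σ(Δz_t−Δz̄)(Δz_{t+1}−Δz̄) = -3226.2500
Denominator Σ(Δz_t−Δz̄)² = 3639.5000
r_1(Δz) = -3226.2500 / 3639.5000 = -0.886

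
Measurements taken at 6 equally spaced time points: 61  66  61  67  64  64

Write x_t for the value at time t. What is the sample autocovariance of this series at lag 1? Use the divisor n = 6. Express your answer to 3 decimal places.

-3.449

Mean x̄ = (61 + 66 + 61 + 67 + 64 + 64)/6 = 63.8333
Deviations: -2.8333, 2.1667, -2.8333, 3.1667, 0.1667, 0.1667
Σ_{t=1}^{5}(x_t−x̄)(x_{t+1}−x̄) = -20.6944
γ_1 = -20.6944 / 6 = -3.449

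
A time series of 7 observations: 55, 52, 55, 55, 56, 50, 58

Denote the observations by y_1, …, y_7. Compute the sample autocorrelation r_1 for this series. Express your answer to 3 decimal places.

-0.583

Mean ȳ = (55 + 52 + 55 + 55 + 56 + 50 + 58)/7 = 54.4286
Deviations from mean: 0.5714, -2.4286, 0.5714, 0.5714, 1.5714, -4.4286, 3.5714
Σ(y_t−ȳ)(y_{t+1}−ȳ) = (-1.3878) + (-1.3878) + (0.3265) + (0.8980) + (-6.9592) + (-15.8163) = -24.3265
Denominator Σ(y_t−ȳ)² = 41.7143
r_1 = -24.3265 / 41.7143 = -0.583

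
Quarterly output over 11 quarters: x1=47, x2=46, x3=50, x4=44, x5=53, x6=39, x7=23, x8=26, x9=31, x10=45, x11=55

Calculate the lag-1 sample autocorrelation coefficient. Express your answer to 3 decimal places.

Mean x̄ = (47 + 46 + 50 + 44 + 53 + 39 + 23 + 26 + 31 + 45 + 55)/11 = 41.7273
Numerator Σ_{t=1}^{10}(x_t−x̄)(x_{t+1}−x̄) = 594.1983
Denominator Σ(x_t−x̄)² = 1154.1818
r_1 = 594.1983 / 1154.1818 = 0.515

0.515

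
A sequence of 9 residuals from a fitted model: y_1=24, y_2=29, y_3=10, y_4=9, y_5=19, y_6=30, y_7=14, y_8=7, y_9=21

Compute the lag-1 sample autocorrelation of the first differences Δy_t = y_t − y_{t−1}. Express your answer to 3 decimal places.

First differences Δy: 5, -19, -1, 10, 11, -16, -7, 14
Mean of differences = -0.3750
Numerator Σ(Δy_t−Δȳ)(Δy_{t+1}−Δȳ) = -146.3906
Denominator Σ(Δy_t−Δȳ)² = 1107.8750
r_1(Δy) = -146.3906 / 1107.8750 = -0.132

-0.132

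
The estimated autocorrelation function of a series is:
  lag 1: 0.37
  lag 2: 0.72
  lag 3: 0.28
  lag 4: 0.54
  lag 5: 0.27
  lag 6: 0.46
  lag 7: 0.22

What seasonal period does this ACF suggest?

The largest autocorrelation is r_2 = 0.72, with weaker echoes at lags 4 (0.54) and 6 (0.46); the remaining lags stay at or below 0.37.
The dominant spike at lag 2 indicates a seasonal period of 2.

2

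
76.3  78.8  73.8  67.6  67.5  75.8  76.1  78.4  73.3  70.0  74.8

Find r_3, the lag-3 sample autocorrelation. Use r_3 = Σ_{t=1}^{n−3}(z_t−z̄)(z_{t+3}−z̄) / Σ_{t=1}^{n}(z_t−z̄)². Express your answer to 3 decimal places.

Mean z̄ = (76.3 + 78.8 + 73.8 + 67.6 + 67.5 + 75.8 + 76.1 + 78.4 + 73.3 + 70.0 + 74.8)/11 = 73.8545
Numerator Σ_{t=1}^{8}(z_t−z̄)(z_{t+3}−z̄) = -95.1926
Denominator Σ(z_t−z̄)² = 155.4873
r_3 = -95.1926 / 155.4873 = -0.612

-0.612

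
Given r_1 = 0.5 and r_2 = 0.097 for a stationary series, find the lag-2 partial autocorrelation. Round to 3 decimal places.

-0.204

φ_{22} = (r_2 − r_1²) / (1 − r_1²)
r_1² = (0.5)² = 0.25
Numerator = 0.097 − 0.2500 = -0.1530; denominator = 1 − 0.2500 = 0.7500
φ_{22} = -0.1530 / 0.7500 = -0.204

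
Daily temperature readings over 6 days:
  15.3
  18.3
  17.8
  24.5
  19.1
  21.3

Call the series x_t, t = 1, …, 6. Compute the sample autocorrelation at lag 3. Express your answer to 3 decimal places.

-0.470

Mean x̄ = (15.3 + 18.3 + 17.8 + 24.5 + 19.1 + 21.3)/6 = 19.3833
Deviations from mean: -4.0833, -1.0833, -1.5833, 5.1167, -0.2833, 1.9167
Σ(x_t−x̄)(x_{t+3}−x̄) = (-20.8931) + (0.3069) + (-3.0347) = -23.6208
Denominator Σ(x_t−x̄)² = 50.2883
r_3 = -23.6208 / 50.2883 = -0.470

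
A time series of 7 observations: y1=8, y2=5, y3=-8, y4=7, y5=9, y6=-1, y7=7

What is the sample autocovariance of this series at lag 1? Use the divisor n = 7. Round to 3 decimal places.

Mean ȳ = (8 + 5 − 8 + 7 + 9 − 1 + 7)/7 = 3.8571
Deviations: 4.1429, 1.1429, -11.8571, 3.1429, 5.1429, -4.8571, 3.1429
Σ_{t=1}^{6}(y_t−ȳ)(y_{t+1}−ȳ) = -70.1633
γ_1 = -70.1633 / 7 = -10.023

-10.023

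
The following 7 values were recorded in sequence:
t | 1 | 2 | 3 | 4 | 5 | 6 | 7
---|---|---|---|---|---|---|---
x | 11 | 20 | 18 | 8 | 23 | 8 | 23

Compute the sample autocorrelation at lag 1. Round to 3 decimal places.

Mean x̄ = (11 + 20 + 18 + 8 + 23 + 8 + 23)/7 = 15.8571
Deviations from mean: -4.8571, 4.1429, 2.1429, -7.8571, 7.1429, -7.8571, 7.1429
Numerator Σ_{t=1}^{6}(x_t−x̄)(x_{t+1}−x̄) = -196.4490
Denominator Σ(x_t−x̄)² = 270.8571
r_1 = -196.4490 / 270.8571 = -0.725

-0.725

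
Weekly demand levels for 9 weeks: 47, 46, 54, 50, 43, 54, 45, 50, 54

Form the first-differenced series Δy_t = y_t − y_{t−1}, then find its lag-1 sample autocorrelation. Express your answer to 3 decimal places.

First differences Δy: -1, 8, -4, -7, 11, -9, 5, 4
Mean of differences = 0.8750
Numerator Σ(Δy_t−Δȳ)(Δy_{t+1}−Δȳ) = -217.2656
Denominator Σ(Δy_t−Δȳ)² = 366.8750
r_1(Δy) = -217.2656 / 366.8750 = -0.592

-0.592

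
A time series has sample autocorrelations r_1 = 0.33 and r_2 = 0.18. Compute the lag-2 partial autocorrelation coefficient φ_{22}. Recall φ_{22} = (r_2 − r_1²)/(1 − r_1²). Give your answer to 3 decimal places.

0.080

φ_{22} = (r_2 − r_1²) / (1 − r_1²)
r_1² = (0.33)² = 0.1089
Numerator = 0.18 − 0.1089 = 0.0711; denominator = 1 − 0.1089 = 0.8911
φ_{22} = 0.0711 / 0.8911 = 0.080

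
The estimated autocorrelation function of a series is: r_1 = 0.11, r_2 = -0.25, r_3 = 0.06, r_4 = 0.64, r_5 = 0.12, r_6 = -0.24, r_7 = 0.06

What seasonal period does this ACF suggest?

The largest autocorrelation is r_4 = 0.64; the remaining lags stay at or below 0.12.
The dominant spike at lag 4 indicates a seasonal period of 4.

4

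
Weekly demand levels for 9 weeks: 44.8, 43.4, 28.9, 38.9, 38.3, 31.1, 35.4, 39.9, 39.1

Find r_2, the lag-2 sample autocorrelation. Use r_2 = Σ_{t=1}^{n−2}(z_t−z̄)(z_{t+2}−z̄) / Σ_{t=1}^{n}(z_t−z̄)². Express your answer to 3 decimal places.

Mean z̄ = (44.8 + 43.4 + 28.9 + 38.9 + 38.3 + 31.1 + 35.4 + 39.9 + 39.1)/9 = 37.7556
Σ(z_t−z̄)(z_{t+2}−z̄) = (-62.3825) + (6.4598) + (-4.8214) + (-7.6169) + (-1.2825) + (-14.2725) + (-3.1669) = -87.0828
Denominator Σ(z_t−z̄)² = 217.7622
r_2 = -87.0828 / 217.7622 = -0.400

-0.400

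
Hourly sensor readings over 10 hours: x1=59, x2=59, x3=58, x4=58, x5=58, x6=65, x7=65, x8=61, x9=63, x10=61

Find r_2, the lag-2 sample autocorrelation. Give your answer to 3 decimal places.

Mean x̄ = (59 + 59 + 58 + 58 + 58 + 65 + 65 + 61 + 63 + 61)/10 = 60.7000
Numerator Σ_{t=1}^{8}(x_t−x̄)(x_{t+2}−x̄) = 4.5200
Denominator Σ(x_t−x̄)² = 70.1000
r_2 = 4.5200 / 70.1000 = 0.064

0.064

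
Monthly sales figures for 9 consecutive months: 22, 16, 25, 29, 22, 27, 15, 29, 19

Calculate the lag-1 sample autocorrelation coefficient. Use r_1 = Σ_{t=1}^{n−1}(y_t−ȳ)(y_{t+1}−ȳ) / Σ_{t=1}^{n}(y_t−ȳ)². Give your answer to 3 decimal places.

-0.488

Mean ȳ = (22 + 16 + 25 + 29 + 22 + 27 + 15 + 29 + 19)/9 = 22.6667
Numerator Σ_{t=1}^{8}(y_t−ȳ)(y_{t+1}−ȳ) = -108.4444
Denominator Σ(y_t−ȳ)² = 222.0000
r_1 = -108.4444 / 222.0000 = -0.488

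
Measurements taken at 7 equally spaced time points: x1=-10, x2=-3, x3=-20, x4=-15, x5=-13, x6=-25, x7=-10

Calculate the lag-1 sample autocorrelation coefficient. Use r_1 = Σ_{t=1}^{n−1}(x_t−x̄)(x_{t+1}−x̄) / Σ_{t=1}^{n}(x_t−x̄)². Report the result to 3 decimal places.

Mean x̄ = (-10 − 3 − 20 − 15 − 13 − 25 − 10)/7 = -13.7143
Σ(x_t−x̄)(x_{t+1}−x̄) = (39.7959) + (-67.3469) + (8.0816) + (-0.9184) + (-8.0612) + (-41.9184) = -70.3673
Denominator Σ(x_t−x̄)² = 311.4286
r_1 = -70.3673 / 311.4286 = -0.226

-0.226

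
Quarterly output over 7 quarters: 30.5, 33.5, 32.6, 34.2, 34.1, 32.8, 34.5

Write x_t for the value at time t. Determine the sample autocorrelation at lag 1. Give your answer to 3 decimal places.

-0.135

Mean x̄ = (30.5 + 33.5 + 32.6 + 34.2 + 34.1 + 32.8 + 34.5)/7 = 33.1714
Deviations from mean: -2.6714, 0.3286, -0.5714, 1.0286, 0.9286, -0.3714, 1.3286
Numerator Σ_{t=1}^{6}(x_t−x̄)(x_{t+1}−x̄) = -1.5365
Denominator Σ(x_t−x̄)² = 11.3943
r_1 = -1.5365 / 11.3943 = -0.135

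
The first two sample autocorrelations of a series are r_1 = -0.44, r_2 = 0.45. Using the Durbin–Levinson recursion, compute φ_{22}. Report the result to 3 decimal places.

φ_{22} = (r_2 − r_1²) / (1 − r_1²)
r_1² = (-0.44)² = 0.1936
Numerator = 0.45 − 0.1936 = 0.2564; denominator = 1 − 0.1936 = 0.8064
φ_{22} = 0.2564 / 0.8064 = 0.318

0.318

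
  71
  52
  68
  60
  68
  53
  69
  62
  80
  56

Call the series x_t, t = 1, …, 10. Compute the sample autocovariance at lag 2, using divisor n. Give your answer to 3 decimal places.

27.358

Mean x̄ = (71 + 52 + 68 + 60 + 68 + 53 + 69 + 62 + 80 + 56)/10 = 63.9000
Σ_{t=1}^{8}(x_t−x̄)(x_{t+2}−x̄) = 273.5800
γ_2 = 273.5800 / 10 = 27.358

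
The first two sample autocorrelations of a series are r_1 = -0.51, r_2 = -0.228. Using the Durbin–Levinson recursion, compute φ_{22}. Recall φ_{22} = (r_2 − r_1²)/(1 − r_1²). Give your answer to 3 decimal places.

-0.660

φ_{22} = (r_2 − r_1²) / (1 − r_1²)
r_1² = (-0.51)² = 0.2601
Numerator = -0.228 − 0.2601 = -0.4881; denominator = 1 − 0.2601 = 0.7399
φ_{22} = -0.4881 / 0.7399 = -0.660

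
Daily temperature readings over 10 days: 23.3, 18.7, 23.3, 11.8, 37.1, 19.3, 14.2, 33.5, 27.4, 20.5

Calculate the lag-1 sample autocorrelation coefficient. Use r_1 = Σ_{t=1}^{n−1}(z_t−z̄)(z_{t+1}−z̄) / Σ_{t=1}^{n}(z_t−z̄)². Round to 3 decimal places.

-0.422

Mean z̄ = (23.3 + 18.7 + 23.3 + 11.8 + 37.1 + 19.3 + 14.2 + 33.5 + 27.4 + 20.5)/10 = 22.9100
Numerator Σ_{t=1}^{9}(z_t−z̄)(z_{t+1}−z̄) = -240.5611
Denominator Σ(z_t−z̄)² = 569.8290
r_1 = -240.5611 / 569.8290 = -0.422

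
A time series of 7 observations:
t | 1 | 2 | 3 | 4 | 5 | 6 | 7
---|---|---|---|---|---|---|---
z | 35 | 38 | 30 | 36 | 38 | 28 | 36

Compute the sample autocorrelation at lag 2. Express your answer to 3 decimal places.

-0.188

Mean z̄ = (35 + 38 + 30 + 36 + 38 + 28 + 36)/7 = 34.4286
Deviations from mean: 0.5714, 3.5714, -4.4286, 1.5714, 3.5714, -6.4286, 1.5714
Σ(z_t−z̄)(z_{t+2}−z̄) = (-2.5306) + (5.6122) + (-15.8163) + (-10.1020) + (5.6122) = -17.2245
Denominator Σ(z_t−z̄)² = 91.7143
r_2 = -17.2245 / 91.7143 = -0.188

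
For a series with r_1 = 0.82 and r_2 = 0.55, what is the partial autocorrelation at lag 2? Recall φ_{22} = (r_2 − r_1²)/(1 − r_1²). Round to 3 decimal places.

φ_{22} = (r_2 − r_1²) / (1 − r_1²)
r_1² = (0.82)² = 0.6724
Numerator = 0.55 − 0.6724 = -0.1224; denominator = 1 − 0.6724 = 0.3276
φ_{22} = -0.1224 / 0.3276 = -0.374

-0.374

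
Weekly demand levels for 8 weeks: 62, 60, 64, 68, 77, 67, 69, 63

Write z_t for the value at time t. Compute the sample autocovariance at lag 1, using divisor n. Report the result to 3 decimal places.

7.086

Mean z̄ = (62 + 60 + 64 + 68 + 77 + 67 + 69 + 63)/8 = 66.2500
Deviations: -4.2500, -6.2500, -2.2500, 1.7500, 10.7500, 0.7500, 2.7500, -3.2500
Σ_{t=1}^{7}(z_t−z̄)(z_{t+1}−z̄) = 56.6875
γ_1 = 56.6875 / 8 = 7.086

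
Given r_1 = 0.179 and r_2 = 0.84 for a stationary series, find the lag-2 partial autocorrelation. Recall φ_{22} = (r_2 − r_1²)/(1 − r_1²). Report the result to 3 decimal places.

φ_{22} = (r_2 − r_1²) / (1 − r_1²)
r_1² = (0.179)² = 0.032041
Numerator = 0.84 − 0.0320 = 0.8080; denominator = 1 − 0.0320 = 0.9680
φ_{22} = 0.8080 / 0.9680 = 0.835

0.835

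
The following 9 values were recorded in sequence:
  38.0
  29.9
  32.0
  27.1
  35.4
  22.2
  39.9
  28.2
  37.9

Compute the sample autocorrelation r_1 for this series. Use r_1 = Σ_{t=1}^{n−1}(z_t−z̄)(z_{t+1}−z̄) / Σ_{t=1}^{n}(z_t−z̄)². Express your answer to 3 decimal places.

Mean z̄ = (38.0 + 29.9 + 32.0 + 27.1 + 35.4 + 22.2 + 39.9 + 28.2 + 37.9)/9 = 32.2889
Numerator Σ_{t=1}^{8}(z_t−z̄)(z_{t+1}−z̄) = -189.8368
Denominator Σ(z_t−z̄)² = 282.9289
r_1 = -189.8368 / 282.9289 = -0.671

-0.671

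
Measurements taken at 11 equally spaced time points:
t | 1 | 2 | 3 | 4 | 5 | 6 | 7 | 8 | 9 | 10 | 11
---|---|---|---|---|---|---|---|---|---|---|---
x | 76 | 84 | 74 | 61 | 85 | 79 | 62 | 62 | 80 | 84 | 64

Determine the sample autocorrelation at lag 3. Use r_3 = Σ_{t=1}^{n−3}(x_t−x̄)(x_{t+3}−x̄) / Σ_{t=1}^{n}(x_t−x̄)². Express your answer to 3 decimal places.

0.140

Mean x̄ = (76 + 84 + 74 + 61 + 85 + 79 + 62 + 62 + 80 + 84 + 64)/11 = 73.7273
Numerator Σ_{t=1}^{8}(x_t−x̄)(x_{t+3}−x̄) = 132.0496
Denominator Σ(x_t−x̄)² = 942.1818
r_3 = 132.0496 / 942.1818 = 0.140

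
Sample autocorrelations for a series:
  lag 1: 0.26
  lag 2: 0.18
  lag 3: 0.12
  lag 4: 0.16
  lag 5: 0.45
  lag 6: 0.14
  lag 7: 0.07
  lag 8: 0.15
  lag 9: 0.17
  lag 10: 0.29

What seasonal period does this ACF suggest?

5

The largest autocorrelation is r_5 = 0.45, with a weaker echo at lag 10 (0.29); the remaining lags stay at or below 0.26. The elevated value at lag 1 (0.26), dropping to 0.18 at lag 2, reflects decaying short-term dependence rather than seasonality.
The dominant spike at lag 5 indicates a seasonal period of 5.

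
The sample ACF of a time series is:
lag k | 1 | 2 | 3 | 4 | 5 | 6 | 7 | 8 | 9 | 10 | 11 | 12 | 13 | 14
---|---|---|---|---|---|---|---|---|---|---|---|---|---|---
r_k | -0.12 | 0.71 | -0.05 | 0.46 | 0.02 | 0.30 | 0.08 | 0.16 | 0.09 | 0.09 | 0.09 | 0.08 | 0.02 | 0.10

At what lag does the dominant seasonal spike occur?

2

The largest autocorrelation is r_2 = 0.71, with weaker echoes at lags 4 (0.46), 6 (0.30) and 8 (0.16); the remaining lags stay at or below 0.10.
The dominant spike at lag 2 indicates a seasonal period of 2.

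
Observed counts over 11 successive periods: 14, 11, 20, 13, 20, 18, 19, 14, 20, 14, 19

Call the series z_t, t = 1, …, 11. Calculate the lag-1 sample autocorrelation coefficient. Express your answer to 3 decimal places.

-0.453

Mean z̄ = (14 + 11 + 20 + 13 + 20 + 18 + 19 + 14 + 20 + 14 + 19)/11 = 16.5455
Numerator Σ_{t=1}^{10}(z_t−z̄)(z_{t+1}−z̄) = -51.0248
Denominator Σ(z_t−z̄)² = 112.7273
r_1 = -51.0248 / 112.7273 = -0.453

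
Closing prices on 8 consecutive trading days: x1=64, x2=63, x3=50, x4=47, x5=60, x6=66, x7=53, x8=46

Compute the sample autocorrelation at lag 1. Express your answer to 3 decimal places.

0.157

Mean x̄ = (64 + 63 + 50 + 47 + 60 + 66 + 53 + 46)/8 = 56.1250
Σ(x_t−x̄)(x_{t+1}−x̄) = (54.1406) + (-42.1094) + (55.8906) + (-35.3594) + (38.2656) + (-30.8594) + (31.6406) = 71.6094
Denominator Σ(x_t−x̄)² = 454.8750
r_1 = 71.6094 / 454.8750 = 0.157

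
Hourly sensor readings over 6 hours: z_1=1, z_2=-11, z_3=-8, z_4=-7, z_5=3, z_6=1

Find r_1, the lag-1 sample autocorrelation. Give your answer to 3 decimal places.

Mean z̄ = (1 − 11 − 8 − 7 + 3 + 1)/6 = -3.5000
Σ(z_t−z̄)(z_{t+1}−z̄) = (-33.7500) + (33.7500) + (15.7500) + (-22.7500) + (29.2500) = 22.2500
Denominator Σ(z_t−z̄)² = 171.5000
r_1 = 22.2500 / 171.5000 = 0.130

0.130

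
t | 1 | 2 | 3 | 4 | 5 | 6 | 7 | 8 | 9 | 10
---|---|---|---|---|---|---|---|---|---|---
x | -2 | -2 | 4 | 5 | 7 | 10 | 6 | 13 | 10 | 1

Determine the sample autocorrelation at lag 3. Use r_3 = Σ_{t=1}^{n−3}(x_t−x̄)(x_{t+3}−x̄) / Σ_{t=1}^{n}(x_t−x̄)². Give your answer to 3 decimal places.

Mean x̄ = (-2 − 2 + 4 + 5 + 7 + 10 + 6 + 13 + 10 + 1)/10 = 5.2000
Σ(x_t−x̄)(x_{t+3}−x̄) = (1.4400) + (-12.9600) + (-5.7600) + (-0.1600) + (14.0400) + (23.0400) + (-3.3600) = 16.2800
Denominator Σ(x_t−x̄)² = 233.6000
r_3 = 16.2800 / 233.6000 = 0.070

0.070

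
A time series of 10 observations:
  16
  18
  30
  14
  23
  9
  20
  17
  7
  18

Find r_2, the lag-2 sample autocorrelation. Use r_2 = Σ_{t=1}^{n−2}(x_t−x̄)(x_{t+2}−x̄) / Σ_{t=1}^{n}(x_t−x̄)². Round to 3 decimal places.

0.184

Mean x̄ = (16 + 18 + 30 + 14 + 23 + 9 + 20 + 17 + 7 + 18)/10 = 17.2000
Numerator Σ_{t=1}^{8}(x_t−x̄)(x_{t+2}−x̄) = 71.7200
Denominator Σ(x_t−x̄)² = 389.6000
r_2 = 71.7200 / 389.6000 = 0.184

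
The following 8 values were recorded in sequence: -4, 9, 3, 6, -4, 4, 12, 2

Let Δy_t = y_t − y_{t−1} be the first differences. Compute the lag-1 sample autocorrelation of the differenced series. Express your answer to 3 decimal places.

First differences Δy: 13, -6, 3, -10, 8, 8, -10
Mean of differences = 0.8571
Numerator Σ(Δy_t−Δȳ)(Δy_{t+1}−Δȳ) = -225.3061
Denominator Σ(Δy_t−Δȳ)² = 536.8571
r_1(Δy) = -225.3061 / 536.8571 = -0.420

-0.420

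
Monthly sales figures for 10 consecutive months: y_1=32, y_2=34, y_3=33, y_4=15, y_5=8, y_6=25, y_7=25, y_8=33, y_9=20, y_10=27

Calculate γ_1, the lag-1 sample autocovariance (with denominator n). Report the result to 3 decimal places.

Mean ȳ = (32 + 34 + 33 + 15 + 8 + 25 + 25 + 33 + 20 + 27)/10 = 25.2000
Σ_{t=1}^{9}(y_t−ȳ)(y_{t+1}−ȳ) = 176.3600
γ_1 = 176.3600 / 10 = 17.636

17.636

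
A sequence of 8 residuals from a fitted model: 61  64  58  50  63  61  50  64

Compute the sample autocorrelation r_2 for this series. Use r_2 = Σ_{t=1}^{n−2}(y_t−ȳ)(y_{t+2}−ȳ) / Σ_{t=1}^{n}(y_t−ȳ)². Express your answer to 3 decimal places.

Mean ȳ = (61 + 64 + 58 + 50 + 63 + 61 + 50 + 64)/8 = 58.8750
Deviations from mean: 2.1250, 5.1250, -0.8750, -8.8750, 4.1250, 2.1250, -8.8750, 5.1250
Numerator Σ_{t=1}^{6}(y_t−ȳ)(y_{t+2}−ȳ) = -95.5313
Denominator Σ(y_t−ȳ)² = 236.8750
r_2 = -95.5313 / 236.8750 = -0.403

-0.403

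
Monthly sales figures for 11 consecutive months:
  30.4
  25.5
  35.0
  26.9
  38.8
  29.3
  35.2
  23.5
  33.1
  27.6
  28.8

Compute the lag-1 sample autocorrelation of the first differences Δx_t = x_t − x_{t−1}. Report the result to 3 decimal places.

First differences Δx: -4.9, 9.5, -8.1, 11.9, -9.5, 5.9, -11.7, 9.6, -5.5, 1.2
Mean of differences = -0.1600
Numerator Σ(Δx_t−Δx̄)(Δx_{t+1}−Δx̄) = -629.4296
Denominator Σ(Δx_t−Δx̄)² = 707.0240
r_1(Δx) = -629.4296 / 707.0240 = -0.890

-0.890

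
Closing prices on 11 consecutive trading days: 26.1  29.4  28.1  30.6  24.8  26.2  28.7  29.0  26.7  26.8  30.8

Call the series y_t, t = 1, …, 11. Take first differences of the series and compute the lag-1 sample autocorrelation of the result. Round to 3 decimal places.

First differences Δy: 3.3, -1.3, 2.5, -5.8, 1.4, 2.5, 0.3, -2.3, 0.1, 4.0
Mean of differences = 0.4700
Numerator Σ(Δy_t−Δȳ)(Δy_{t+1}−Δȳ) = -25.4289
Denominator Σ(Δy_t−Δȳ)² = 79.8610
r_1(Δy) = -25.4289 / 79.8610 = -0.318

-0.318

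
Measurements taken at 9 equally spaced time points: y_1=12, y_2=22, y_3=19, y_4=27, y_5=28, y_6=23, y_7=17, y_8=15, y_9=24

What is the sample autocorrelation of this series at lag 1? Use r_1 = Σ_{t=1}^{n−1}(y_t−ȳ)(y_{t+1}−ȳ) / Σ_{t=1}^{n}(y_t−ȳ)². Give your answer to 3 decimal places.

Mean ȳ = (12 + 22 + 19 + 27 + 28 + 23 + 17 + 15 + 24)/9 = 20.7778
Numerator Σ_{t=1}^{8}(y_t−ȳ)(y_{t+1}−ȳ) = 31.8395
Denominator Σ(y_t−ȳ)² = 235.5556
r_1 = 31.8395 / 235.5556 = 0.135

0.135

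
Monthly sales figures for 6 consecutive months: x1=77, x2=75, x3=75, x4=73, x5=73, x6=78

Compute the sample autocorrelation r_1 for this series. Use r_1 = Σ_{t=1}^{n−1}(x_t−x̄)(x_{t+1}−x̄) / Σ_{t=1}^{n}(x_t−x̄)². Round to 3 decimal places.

Mean x̄ = (77 + 75 + 75 + 73 + 73 + 78)/6 = 75.1667
Σ(x_t−x̄)(x_{t+1}−x̄) = (-0.3056) + (0.0278) + (0.3611) + (4.6944) + (-6.1389) = -1.3611
Denominator Σ(x_t−x̄)² = 20.8333
r_1 = -1.3611 / 20.8333 = -0.065

-0.065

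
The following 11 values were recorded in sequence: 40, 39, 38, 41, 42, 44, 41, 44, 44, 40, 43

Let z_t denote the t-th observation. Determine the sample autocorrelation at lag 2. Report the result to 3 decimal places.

Mean z̄ = (40 + 39 + 38 + 41 + 42 + 44 + 41 + 44 + 44 + 40 + 43)/11 = 41.4545
Numerator Σ_{t=1}^{9}(z_t−z̄)(z_{t+2}−z̄) = 8.4050
Denominator Σ(z_t−z̄)² = 44.7273
r_2 = 8.4050 / 44.7273 = 0.188

0.188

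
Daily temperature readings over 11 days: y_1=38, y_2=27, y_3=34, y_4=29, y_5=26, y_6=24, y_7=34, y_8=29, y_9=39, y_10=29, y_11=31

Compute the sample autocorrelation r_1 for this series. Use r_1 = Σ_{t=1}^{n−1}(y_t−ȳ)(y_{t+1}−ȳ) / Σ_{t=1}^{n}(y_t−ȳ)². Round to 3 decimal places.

-0.261

Mean ȳ = (38 + 27 + 34 + 29 + 26 + 24 + 34 + 29 + 39 + 29 + 31)/11 = 30.9091
Numerator Σ_{t=1}^{10}(y_t−ȳ)(y_{t+1}−ȳ) = -60.7355
Denominator Σ(y_t−ȳ)² = 232.9091
r_1 = -60.7355 / 232.9091 = -0.261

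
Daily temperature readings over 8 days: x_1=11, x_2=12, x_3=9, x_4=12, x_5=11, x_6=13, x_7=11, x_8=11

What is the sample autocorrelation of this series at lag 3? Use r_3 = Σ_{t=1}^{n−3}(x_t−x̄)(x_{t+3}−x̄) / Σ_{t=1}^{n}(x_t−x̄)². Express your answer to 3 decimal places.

-0.467

Mean x̄ = (11 + 12 + 9 + 12 + 11 + 13 + 11 + 11)/8 = 11.2500
Σ(x_t−x̄)(x_{t+3}−x̄) = (-0.1875) + (-0.1875) + (-3.9375) + (-0.1875) + (0.0625) = -4.4375
Denominator Σ(x_t−x̄)² = 9.5000
r_3 = -4.4375 / 9.5000 = -0.467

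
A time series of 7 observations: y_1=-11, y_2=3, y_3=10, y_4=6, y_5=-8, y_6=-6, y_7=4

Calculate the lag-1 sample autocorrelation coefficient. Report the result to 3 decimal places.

Mean ȳ = (-11 + 3 + 10 + 6 − 8 − 6 + 4)/7 = -0.2857
Deviations from mean: -10.7143, 3.2857, 10.2857, 6.2857, -7.7143, -5.7143, 4.2857
Numerator Σ_{t=1}^{6}(y_t−ȳ)(y_{t+1}−ȳ) = 34.3469
Denominator Σ(y_t−ȳ)² = 381.4286
r_1 = 34.3469 / 381.4286 = 0.090

0.090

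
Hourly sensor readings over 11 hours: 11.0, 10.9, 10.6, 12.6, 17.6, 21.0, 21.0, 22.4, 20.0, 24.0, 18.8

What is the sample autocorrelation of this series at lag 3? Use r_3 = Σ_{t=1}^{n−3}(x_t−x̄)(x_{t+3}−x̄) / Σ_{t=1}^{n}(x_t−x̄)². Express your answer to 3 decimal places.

Mean x̄ = (11.0 + 10.9 + 10.6 + 12.6 + 17.6 + 21.0 + 21.0 + 22.4 + 20.0 + 24.0 + 18.8)/11 = 17.2636
Numerator Σ_{t=1}^{8}(x_t−x̄)(x_{t+3}−x̄) = 29.7606
Denominator Σ(x_t−x̄)² = 255.5255
r_3 = 29.7606 / 255.5255 = 0.116

0.116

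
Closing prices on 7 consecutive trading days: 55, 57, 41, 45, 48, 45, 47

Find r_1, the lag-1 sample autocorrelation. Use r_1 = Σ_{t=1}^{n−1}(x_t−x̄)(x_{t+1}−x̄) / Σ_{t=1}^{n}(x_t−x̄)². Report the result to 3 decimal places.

Mean x̄ = (55 + 57 + 41 + 45 + 48 + 45 + 47)/7 = 48.2857
Deviations from mean: 6.7143, 8.7143, -7.2857, -3.2857, -0.2857, -3.2857, -1.2857
Numerator Σ_{t=1}^{6}(x_t−x̄)(x_{t+1}−x̄) = 25.0612
Denominator Σ(x_t−x̄)² = 197.4286
r_1 = 25.0612 / 197.4286 = 0.127

0.127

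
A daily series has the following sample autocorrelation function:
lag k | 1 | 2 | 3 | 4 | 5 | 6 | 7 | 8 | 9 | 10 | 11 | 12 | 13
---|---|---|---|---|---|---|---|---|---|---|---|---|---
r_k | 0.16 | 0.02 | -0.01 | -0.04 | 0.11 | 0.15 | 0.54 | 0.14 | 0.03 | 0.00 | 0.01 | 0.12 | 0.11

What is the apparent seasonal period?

7

The largest autocorrelation is r_7 = 0.54; the remaining lags stay at or below 0.16.
The dominant spike at lag 7 indicates a seasonal period of 7.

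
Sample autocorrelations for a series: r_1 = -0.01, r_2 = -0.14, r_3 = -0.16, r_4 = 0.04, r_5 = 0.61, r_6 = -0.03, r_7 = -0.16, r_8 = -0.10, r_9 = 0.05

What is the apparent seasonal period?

The largest autocorrelation is r_5 = 0.61; the remaining lags stay at or below 0.05.
The dominant spike at lag 5 indicates a seasonal period of 5.

5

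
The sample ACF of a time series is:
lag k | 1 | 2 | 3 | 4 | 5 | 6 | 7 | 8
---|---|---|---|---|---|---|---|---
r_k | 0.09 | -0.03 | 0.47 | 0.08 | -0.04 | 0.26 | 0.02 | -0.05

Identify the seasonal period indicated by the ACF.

The largest autocorrelation is r_3 = 0.47, with a weaker echo at lag 6 (0.26); the remaining lags stay at or below 0.09.
The dominant spike at lag 3 indicates a seasonal period of 3.

3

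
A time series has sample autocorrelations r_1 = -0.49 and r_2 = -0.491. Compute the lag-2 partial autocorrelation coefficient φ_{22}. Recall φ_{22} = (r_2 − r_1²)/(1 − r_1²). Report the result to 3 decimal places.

φ_{22} = (r_2 − r_1²) / (1 − r_1²)
r_1² = (-0.49)² = 0.2401
Numerator = -0.491 − 0.2401 = -0.7311; denominator = 1 − 0.2401 = 0.7599
φ_{22} = -0.7311 / 0.7599 = -0.962

-0.962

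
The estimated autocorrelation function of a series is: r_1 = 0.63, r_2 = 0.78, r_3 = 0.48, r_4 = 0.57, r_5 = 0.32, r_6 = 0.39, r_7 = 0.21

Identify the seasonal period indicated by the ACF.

2

The largest autocorrelation is r_2 = 0.78; the remaining lags stay at or below 0.63.
The dominant spike at lag 2 indicates a seasonal period of 2.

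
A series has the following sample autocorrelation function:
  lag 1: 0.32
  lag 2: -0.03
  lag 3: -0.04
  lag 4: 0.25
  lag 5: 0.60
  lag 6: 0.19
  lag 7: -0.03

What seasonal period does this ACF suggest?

The largest autocorrelation is r_5 = 0.60; the remaining lags stay at or below 0.32.
The dominant spike at lag 5 indicates a seasonal period of 5.

5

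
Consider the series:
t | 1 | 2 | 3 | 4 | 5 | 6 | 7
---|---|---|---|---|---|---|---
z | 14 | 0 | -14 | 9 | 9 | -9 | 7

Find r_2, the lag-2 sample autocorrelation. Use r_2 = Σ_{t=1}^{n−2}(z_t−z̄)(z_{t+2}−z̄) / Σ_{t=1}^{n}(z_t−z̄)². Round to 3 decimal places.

-0.555

Mean z̄ = (14 + 0 − 14 + 9 + 9 − 9 + 7)/7 = 2.2857
Deviations from mean: 11.7143, -2.2857, -16.2857, 6.7143, 6.7143, -11.2857, 4.7143
Σ(z_t−z̄)(z_{t+2}−z̄) = (-190.7755) + (-15.3469) + (-109.3469) + (-75.7755) + (31.6531) = -359.5918
Denominator Σ(z_t−z̄)² = 647.4286
r_2 = -359.5918 / 647.4286 = -0.555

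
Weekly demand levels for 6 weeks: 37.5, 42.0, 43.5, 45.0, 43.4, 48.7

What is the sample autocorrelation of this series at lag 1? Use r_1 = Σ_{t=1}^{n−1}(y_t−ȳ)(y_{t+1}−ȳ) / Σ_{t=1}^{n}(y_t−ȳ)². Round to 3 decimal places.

0.123

Mean ȳ = (37.5 + 42.0 + 43.5 + 45.0 + 43.4 + 48.7)/6 = 43.3500
Deviations from mean: -5.8500, -1.3500, 0.1500, 1.6500, 0.0500, 5.3500
Σ(y_t−ȳ)(y_{t+1}−ȳ) = (7.8975) + (-0.2025) + (0.2475) + (0.0825) + (0.2675) = 8.2925
Denominator Σ(y_t−ȳ)² = 67.4150
r_1 = 8.2925 / 67.4150 = 0.123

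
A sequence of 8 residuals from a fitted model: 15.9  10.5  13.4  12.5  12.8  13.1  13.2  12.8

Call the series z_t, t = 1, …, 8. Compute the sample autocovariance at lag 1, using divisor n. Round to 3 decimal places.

-1.041

Mean z̄ = (15.9 + 10.5 + 13.4 + 12.5 + 12.8 + 13.1 + 13.2 + 12.8)/8 = 13.0250
Σ_{t=1}^{7}(z_t−z̄)(z_{t+1}−z̄) = -8.3281
γ_1 = -8.3281 / 8 = -1.041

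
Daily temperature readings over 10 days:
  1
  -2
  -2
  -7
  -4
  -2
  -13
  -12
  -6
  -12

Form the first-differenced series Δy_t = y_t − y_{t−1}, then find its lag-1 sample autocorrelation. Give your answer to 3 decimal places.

First differences Δy: -3, 0, -5, 3, 2, -11, 1, 6, -6
Mean of differences = -1.4444
Numerator Σ(Δy_t−Δȳ)(Δy_{t+1}−Δȳ) = -79.8642
Denominator Σ(Δy_t−Δȳ)² = 222.2222
r_1(Δy) = -79.8642 / 222.2222 = -0.359

-0.359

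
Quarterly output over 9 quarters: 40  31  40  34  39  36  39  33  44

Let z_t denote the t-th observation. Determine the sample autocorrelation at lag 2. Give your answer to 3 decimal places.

0.417

Mean z̄ = (40 + 31 + 40 + 34 + 39 + 36 + 39 + 33 + 44)/9 = 37.3333
Σ(z_t−z̄)(z_{t+2}−z̄) = (7.1111) + (21.1111) + (4.4444) + (4.4444) + (2.7778) + (5.7778) + (11.1111) = 56.7778
Denominator Σ(z_t−z̄)² = 136.0000
r_2 = 56.7778 / 136.0000 = 0.417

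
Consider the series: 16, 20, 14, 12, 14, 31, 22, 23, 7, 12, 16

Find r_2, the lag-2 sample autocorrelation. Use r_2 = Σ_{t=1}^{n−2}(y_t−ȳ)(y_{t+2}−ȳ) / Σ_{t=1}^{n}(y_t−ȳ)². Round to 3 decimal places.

-0.170

Mean ȳ = (16 + 20 + 14 + 12 + 14 + 31 + 22 + 23 + 7 + 12 + 16)/11 = 17.0000
Numerator Σ_{t=1}^{9}(y_t−ȳ)(y_{t+2}−ȳ) = -74.0000
Denominator Σ(y_t−ȳ)² = 436.0000
r_2 = -74.0000 / 436.0000 = -0.170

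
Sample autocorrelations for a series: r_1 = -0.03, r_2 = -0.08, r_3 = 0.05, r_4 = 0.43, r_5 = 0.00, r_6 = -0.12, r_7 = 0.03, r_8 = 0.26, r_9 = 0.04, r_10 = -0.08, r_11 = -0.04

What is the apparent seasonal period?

4

The largest autocorrelation is r_4 = 0.43, with a weaker echo at lag 8 (0.26); the remaining lags stay at or below 0.05.
The dominant spike at lag 4 indicates a seasonal period of 4.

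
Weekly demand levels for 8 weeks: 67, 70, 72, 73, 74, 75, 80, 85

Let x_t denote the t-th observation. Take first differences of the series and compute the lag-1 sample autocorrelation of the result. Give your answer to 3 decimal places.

First differences Δx: 3, 2, 1, 1, 1, 5, 5
Mean of differences = 2.5714
Numerator Σ(Δx_t−Δx̄)(Δx_{t+1}−Δx̄) = 7.6735
Denominator Σ(Δx_t−Δx̄)² = 19.7143
r_1(Δx) = 7.6735 / 19.7143 = 0.389

0.389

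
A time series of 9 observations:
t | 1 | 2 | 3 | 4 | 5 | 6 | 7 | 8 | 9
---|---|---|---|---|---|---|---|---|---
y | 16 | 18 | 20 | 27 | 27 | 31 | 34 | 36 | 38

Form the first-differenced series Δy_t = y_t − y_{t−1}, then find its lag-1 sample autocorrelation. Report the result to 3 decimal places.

First differences Δy: 2, 2, 7, 0, 4, 3, 2, 2
Mean of differences = 2.7500
Numerator Σ(Δy_t−Δȳ)(Δy_{t+1}−Δȳ) = -17.0625
Denominator Σ(Δy_t−Δȳ)² = 29.5000
r_1(Δy) = -17.0625 / 29.5000 = -0.578

-0.578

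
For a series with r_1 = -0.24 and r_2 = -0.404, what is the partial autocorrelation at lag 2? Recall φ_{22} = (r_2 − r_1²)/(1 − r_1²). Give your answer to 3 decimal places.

φ_{22} = (r_2 − r_1²) / (1 − r_1²)
r_1² = (-0.24)² = 0.0576
Numerator = -0.404 − 0.0576 = -0.4616; denominator = 1 − 0.0576 = 0.9424
φ_{22} = -0.4616 / 0.9424 = -0.490

-0.490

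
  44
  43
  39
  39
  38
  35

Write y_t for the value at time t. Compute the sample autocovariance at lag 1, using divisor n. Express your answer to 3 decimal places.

3.593

Mean ȳ = (44 + 43 + 39 + 39 + 38 + 35)/6 = 39.6667
Deviations: 4.3333, 3.3333, -0.6667, -0.6667, -1.6667, -4.6667
Σ_{t=1}^{5}(y_t−ȳ)(y_{t+1}−ȳ) = 21.5556
γ_1 = 21.5556 / 6 = 3.593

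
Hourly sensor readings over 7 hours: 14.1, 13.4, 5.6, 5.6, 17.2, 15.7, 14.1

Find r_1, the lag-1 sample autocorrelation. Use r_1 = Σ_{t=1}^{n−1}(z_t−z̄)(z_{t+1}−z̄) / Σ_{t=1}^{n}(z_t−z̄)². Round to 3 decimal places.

0.220

Mean z̄ = (14.1 + 13.4 + 5.6 + 5.6 + 17.2 + 15.7 + 14.1)/7 = 12.2429
Deviations from mean: 1.8571, 1.1571, -6.6429, -6.6429, 4.9571, 3.4571, 1.8571
Σ(z_t−z̄)(z_{t+1}−z̄) = (2.1490) + (-7.6867) + (44.1276) + (-32.9296) + (17.1376) + (6.4204) = 29.2182
Denominator Σ(z_t−z̄)² = 133.0171
r_1 = 29.2182 / 133.0171 = 0.220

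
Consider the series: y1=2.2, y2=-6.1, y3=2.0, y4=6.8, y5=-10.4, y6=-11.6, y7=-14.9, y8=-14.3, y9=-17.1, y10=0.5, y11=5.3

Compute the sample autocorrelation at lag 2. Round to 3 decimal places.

-0.032

Mean ȳ = (2.2 − 6.1 + 2.0 + 6.8 − 10.4 − 11.6 − 14.9 − 14.3 − 17.1 + 0.5 + 5.3)/11 = -5.2364
Numerator Σ_{t=1}^{9}(y_t−ȳ)(y_{t+2}−ȳ) = -25.3126
Denominator Σ(y_t−ȳ)² = 780.6455
r_2 = -25.3126 / 780.6455 = -0.032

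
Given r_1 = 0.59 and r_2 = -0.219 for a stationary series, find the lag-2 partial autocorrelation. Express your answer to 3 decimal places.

-0.870

φ_{22} = (r_2 − r_1²) / (1 − r_1²)
r_1² = (0.59)² = 0.3481
Numerator = -0.219 − 0.3481 = -0.5671; denominator = 1 − 0.3481 = 0.6519
φ_{22} = -0.5671 / 0.6519 = -0.870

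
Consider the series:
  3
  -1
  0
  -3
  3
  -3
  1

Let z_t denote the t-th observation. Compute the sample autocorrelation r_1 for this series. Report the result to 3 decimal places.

Mean z̄ = (3 − 1 + 0 − 3 + 3 − 3 + 1)/7 = 0.0000
Σ(z_t−z̄)(z_{t+1}−z̄) = (-3.0000) + (0.0000) + (0.0000) + (-9.0000) + (-9.0000) + (-3.0000) = -24.0000
Denominator Σ(z_t−z̄)² = 38.0000
r_1 = -24.0000 / 38.0000 = -0.632

-0.632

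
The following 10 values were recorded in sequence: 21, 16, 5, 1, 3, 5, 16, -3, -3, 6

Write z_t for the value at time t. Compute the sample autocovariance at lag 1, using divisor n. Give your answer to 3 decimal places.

14.911

Mean z̄ = (21 + 16 + 5 + 1 + 3 + 5 + 16 − 3 − 3 + 6)/10 = 6.7000
Σ_{t=1}^{9}(z_t−z̄)(z_{t+1}−z̄) = 149.1100
γ_1 = 149.1100 / 10 = 14.911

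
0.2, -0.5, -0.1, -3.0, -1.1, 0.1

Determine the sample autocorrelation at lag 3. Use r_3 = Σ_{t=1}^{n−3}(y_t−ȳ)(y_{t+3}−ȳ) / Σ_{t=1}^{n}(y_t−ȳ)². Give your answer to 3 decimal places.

Mean ȳ = (0.2 − 0.5 − 0.1 − 3.0 − 1.1 + 0.1)/6 = -0.7333
Deviations from mean: 0.9333, 0.2333, 0.6333, -2.2667, -0.3667, 0.8333
Σ(y_t−ȳ)(y_{t+3}−ȳ) = (-2.1156) + (-0.0856) + (0.5278) = -1.6733
Denominator Σ(y_t−ȳ)² = 7.2933
r_3 = -1.6733 / 7.2933 = -0.229

-0.229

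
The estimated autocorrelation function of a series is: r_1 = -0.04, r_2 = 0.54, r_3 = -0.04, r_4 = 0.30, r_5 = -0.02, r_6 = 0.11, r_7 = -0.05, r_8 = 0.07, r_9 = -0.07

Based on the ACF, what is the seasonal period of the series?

The largest autocorrelation is r_2 = 0.54, with a weaker echo at lag 4 (0.30); the remaining lags stay at or below 0.11.
The dominant spike at lag 2 indicates a seasonal period of 2.

2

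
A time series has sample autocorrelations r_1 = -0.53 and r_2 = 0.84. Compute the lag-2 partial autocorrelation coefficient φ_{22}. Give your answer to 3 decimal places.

0.777

φ_{22} = (r_2 − r_1²) / (1 − r_1²)
r_1² = (-0.53)² = 0.2809
Numerator = 0.84 − 0.2809 = 0.5591; denominator = 1 − 0.2809 = 0.7191
φ_{22} = 0.5591 / 0.7191 = 0.777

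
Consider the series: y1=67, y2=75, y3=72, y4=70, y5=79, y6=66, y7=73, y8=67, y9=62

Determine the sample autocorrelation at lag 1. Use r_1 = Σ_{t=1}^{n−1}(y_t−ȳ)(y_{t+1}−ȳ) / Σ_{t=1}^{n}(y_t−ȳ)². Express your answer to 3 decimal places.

Mean ȳ = (67 + 75 + 72 + 70 + 79 + 66 + 73 + 67 + 62)/9 = 70.1111
Numerator Σ_{t=1}^{8}(y_t−ȳ)(y_{t+1}−ȳ) = -39.3457
Denominator Σ(y_t−ȳ)² = 216.8889
r_1 = -39.3457 / 216.8889 = -0.181

-0.181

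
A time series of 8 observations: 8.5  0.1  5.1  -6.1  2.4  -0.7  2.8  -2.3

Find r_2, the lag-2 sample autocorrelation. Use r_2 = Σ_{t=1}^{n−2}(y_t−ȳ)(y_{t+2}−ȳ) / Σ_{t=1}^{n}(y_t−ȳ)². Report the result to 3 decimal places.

0.446

Mean ȳ = (8.5 + 0.1 + 5.1 − 6.1 + 2.4 − 0.7 + 2.8 − 2.3)/8 = 1.2250
Deviations from mean: 7.2750, -1.1250, 3.8750, -7.3250, 1.1750, -1.9250, 1.5750, -3.5250
Σ(y_t−ȳ)(y_{t+2}−ȳ) = (28.1906) + (8.2406) + (4.5531) + (14.1006) + (1.8506) + (6.7856) = 63.7213
Denominator Σ(y_t−ȳ)² = 142.8550
r_2 = 63.7213 / 142.8550 = 0.446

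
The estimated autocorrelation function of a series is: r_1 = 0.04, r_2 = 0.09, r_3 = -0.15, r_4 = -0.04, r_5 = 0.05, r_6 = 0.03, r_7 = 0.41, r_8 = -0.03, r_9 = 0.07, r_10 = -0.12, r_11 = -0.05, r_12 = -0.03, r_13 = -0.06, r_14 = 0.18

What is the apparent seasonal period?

7

The largest autocorrelation is r_7 = 0.41, with a weaker echo at lag 14 (0.18); the remaining lags stay at or below 0.09.
The dominant spike at lag 7 indicates a seasonal period of 7.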